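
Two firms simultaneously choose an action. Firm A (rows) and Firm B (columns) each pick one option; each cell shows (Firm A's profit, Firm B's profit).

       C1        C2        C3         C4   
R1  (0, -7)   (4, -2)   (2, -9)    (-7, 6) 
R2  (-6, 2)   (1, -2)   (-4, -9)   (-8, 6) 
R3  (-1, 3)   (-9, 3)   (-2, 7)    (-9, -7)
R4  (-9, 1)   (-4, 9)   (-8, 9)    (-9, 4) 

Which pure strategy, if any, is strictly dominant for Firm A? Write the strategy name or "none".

R1 vs R2: C1: 0>-6, C2: 4>1, C3: 2>-4, C4: -7>-8.
R1 vs R3: C1: 0>-1, C2: 4>-9, C3: 2>-2, C4: -7>-9.
R1 vs R4: C1: 0>-9, C2: 4>-4, C3: 2>-8, C4: -7>-9.
R1 strictly beats every other strategy against every opponent action, so it is strictly dominant.

R1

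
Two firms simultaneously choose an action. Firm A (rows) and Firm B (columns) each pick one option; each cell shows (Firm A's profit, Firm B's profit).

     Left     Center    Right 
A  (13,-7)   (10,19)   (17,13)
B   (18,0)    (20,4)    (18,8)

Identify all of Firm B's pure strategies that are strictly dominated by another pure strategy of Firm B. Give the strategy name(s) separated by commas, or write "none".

Left

Left: dominated, since Center does at least as well everywhere (A: 19>-7, B: 4>0).
Nothing dominates Center: Left at A (19>-7); Right at A (19>13).
Nothing dominates Right: Left at A (13>-7); Center at B (8>4).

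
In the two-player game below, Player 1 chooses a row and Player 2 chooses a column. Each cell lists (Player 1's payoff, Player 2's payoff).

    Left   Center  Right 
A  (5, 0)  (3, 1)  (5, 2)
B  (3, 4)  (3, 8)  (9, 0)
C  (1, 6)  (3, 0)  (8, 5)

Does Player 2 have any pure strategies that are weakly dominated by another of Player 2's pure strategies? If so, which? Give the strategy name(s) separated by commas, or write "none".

Left: no other strategy beats it everywhere (Center at C (6>0); Right at B (4>0)).
Center is not dominated — it holds its own against Left at A (1>0); Right at B (8>0).
Right is not dominated — it holds its own against Left at A (2>0); Center at A (2>1).

none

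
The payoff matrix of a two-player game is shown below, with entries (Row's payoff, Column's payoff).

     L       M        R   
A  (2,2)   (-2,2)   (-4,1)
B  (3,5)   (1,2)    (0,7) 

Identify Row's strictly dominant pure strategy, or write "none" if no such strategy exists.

B vs A: L: 3>2, M: 1>-2, R: 0>-4.
B strictly beats every other strategy against every opponent action, so it is strictly dominant.

B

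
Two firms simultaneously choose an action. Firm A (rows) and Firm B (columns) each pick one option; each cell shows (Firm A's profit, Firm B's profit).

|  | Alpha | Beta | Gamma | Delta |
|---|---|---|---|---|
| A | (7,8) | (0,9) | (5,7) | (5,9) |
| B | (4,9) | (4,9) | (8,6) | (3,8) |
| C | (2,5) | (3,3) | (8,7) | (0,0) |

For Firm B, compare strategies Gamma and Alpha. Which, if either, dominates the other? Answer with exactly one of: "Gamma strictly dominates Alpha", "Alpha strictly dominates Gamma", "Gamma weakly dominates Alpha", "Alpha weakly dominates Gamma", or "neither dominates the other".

Compare Gamma to Alpha across every action of Firm A: A: 7<8, B: 6<9, C: 7>5.
Gamma does better at C but worse at A, B; neither strategy dominates the other.

neither dominates the other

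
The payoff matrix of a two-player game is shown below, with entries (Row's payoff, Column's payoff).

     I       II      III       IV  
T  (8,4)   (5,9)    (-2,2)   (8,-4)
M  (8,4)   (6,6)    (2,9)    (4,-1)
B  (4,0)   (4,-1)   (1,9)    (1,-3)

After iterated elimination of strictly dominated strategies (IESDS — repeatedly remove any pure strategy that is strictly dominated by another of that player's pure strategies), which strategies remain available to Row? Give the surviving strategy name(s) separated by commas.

M

Row's strategy B is strictly dominated by M (I: 8>4, II: 6>4, III: 2>1, IV: 4>1) and is removed.
Column I is eliminated: II beats it against every remaining row (T: 9>4, M: 6>4).
For Column, II strictly dominates IV on the remaining rows (T: 9>-4, M: 6>-1); eliminate IV.
For Row, M strictly dominates T on the remaining columns (II: 6>5, III: 2>-2); eliminate T.
Column's strategy II is strictly dominated by III (M: 9>6) and is removed.
Among the remaining strategies, none is strictly dominated by another pure strategy of the same player, so the elimination stops.
Surviving strategies — Row: {M}; Column: {III}.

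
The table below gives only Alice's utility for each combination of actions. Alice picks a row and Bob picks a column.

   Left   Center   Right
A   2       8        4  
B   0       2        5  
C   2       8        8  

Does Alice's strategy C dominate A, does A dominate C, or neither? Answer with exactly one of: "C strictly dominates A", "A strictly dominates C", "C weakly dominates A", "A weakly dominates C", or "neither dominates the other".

C weakly dominates A

Compare C to A across each choice by Bob: Left: 2=2, Center: 8=8, Right: 8>4.
C is at least as good everywhere and strictly better somewhere (tied only at Left, Center), so C weakly but not strictly dominates A.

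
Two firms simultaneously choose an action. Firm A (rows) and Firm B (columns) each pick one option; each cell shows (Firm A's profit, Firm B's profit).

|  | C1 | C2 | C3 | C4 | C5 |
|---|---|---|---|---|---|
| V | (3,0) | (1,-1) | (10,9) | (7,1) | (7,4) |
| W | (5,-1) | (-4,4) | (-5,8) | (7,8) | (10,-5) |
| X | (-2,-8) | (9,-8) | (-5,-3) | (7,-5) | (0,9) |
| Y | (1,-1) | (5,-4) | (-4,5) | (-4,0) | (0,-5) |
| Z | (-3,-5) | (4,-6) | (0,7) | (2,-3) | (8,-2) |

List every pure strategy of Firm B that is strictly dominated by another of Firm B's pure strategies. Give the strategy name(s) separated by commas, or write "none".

C1 is strictly dominated by C3 (V: 9>0, W: 8>-1, X: -3>-8, Y: 5>-1, Z: 7>-5).
C3 strictly dominates C2 — V: 9>-1, W: 8>4, X: -3>-8, Y: 5>-4, Z: 7>-6.
C3: no other strategy beats it everywhere (C1 at V (9>0); C2 at V (9>-1); C4 at V (9>1); C5 at V (9>4)).
Nothing dominates C4: C1 at V (1>0); C2 at V (1>-1); C3 at W (8=8); C5 at W (8>-5).
Nothing dominates C5: C1 at V (4>0); C2 at V (4>-1); C3 at X (9>-3); C4 at V (4>1).

C1, C2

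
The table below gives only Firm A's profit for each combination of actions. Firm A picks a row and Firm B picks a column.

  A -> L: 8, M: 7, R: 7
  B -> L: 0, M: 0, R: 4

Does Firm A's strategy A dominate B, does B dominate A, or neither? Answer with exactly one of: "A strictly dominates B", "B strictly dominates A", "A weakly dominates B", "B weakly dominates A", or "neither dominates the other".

A strictly dominates B

Compare A to B across each choice by Firm B: L: 8>0, M: 7>0, R: 7>4.
A gives a strictly higher payoff against each choice by Firm B, so A strictly dominates B.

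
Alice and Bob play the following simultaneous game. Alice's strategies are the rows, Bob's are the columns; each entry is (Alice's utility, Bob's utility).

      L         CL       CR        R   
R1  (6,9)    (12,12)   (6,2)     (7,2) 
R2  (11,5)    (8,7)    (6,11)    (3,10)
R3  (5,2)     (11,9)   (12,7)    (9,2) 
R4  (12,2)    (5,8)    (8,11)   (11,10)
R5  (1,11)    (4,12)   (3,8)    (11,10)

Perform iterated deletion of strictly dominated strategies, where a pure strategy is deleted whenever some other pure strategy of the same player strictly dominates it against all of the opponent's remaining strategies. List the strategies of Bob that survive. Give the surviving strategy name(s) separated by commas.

Bob's strategy L is strictly dominated by CL (R1: 12>9, R2: 7>5, R3: 9>2, R4: 8>2, R5: 12>11) and is removed.
Row R2 is eliminated: R3 beats it against every remaining column (CL: 11>8, CR: 12>6, R: 9>3).
Among the remaining strategies, none is strictly dominated by another pure strategy of the same player, so the elimination stops.
Surviving strategies — Alice: {R1, R3, R4, R5}; Bob: {CL, CR, R}.

CL, CR, R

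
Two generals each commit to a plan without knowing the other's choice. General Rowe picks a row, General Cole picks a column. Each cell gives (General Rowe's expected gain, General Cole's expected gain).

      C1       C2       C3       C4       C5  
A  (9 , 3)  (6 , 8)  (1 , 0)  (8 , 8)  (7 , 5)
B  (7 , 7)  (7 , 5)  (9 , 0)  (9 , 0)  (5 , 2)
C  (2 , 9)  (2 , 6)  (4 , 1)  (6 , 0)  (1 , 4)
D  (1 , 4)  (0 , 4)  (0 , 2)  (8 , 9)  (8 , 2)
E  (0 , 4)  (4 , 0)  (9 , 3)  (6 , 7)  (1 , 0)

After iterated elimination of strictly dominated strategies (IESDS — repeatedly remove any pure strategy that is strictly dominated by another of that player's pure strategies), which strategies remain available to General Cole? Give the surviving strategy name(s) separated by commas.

For General Rowe, B strictly dominates C on the remaining columns (C1: 7>2, C2: 7>2, C3: 9>4, C4: 9>6, C5: 5>1); eliminate C.
General Cole's strategy C3 is strictly dominated by C1 (A: 3>0, B: 7>0, D: 4>2, E: 4>3) and is removed.
Row E is eliminated: A beats it against every remaining column (C1: 9>0, C2: 6>4, C4: 8>6, C5: 7>1).
General Cole's strategy C5 is strictly dominated by C2 (A: 8>5, B: 5>2, D: 4>2) and is removed.
For General Rowe, B strictly dominates D on the remaining columns (C1: 7>1, C2: 7>0, C4: 9>8); eliminate D.
Among the remaining strategies, none is strictly dominated by another pure strategy of the same player, so the elimination stops.
Surviving strategies — General Rowe: {A, B}; General Cole: {C1, C2, C4}.

C1, C2, C4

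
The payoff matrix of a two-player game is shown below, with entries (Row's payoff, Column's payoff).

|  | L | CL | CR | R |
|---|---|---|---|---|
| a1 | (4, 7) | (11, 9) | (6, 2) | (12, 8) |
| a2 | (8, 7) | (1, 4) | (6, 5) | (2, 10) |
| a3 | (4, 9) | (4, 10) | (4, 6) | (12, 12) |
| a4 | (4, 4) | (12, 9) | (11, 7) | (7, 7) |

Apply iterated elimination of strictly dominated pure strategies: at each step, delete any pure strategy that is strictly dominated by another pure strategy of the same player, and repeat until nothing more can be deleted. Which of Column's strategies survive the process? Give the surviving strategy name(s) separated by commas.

For Column, R strictly dominates L on the remaining rows (a1: 8>7, a2: 10>7, a3: 12>9, a4: 7>4); eliminate L.
For Row, a4 strictly dominates a2 on the remaining columns (CL: 12>1, CR: 11>6, R: 7>2); eliminate a2.
Column CR is eliminated: CL beats it against every remaining row (a1: 9>2, a3: 10>6, a4: 9>7).
Among the remaining strategies, none is strictly dominated by another pure strategy of the same player, so the elimination stops.
Surviving strategies — Row: {a1, a3, a4}; Column: {CL, R}.

CL, R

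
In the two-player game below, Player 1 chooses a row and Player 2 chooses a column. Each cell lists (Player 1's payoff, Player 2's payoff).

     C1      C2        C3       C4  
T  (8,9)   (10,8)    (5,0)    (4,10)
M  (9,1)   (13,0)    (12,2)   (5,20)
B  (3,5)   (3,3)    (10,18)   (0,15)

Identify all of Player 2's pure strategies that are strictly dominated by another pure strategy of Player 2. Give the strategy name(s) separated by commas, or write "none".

C1, C2

C4 strictly dominates C1 — T: 10>9, M: 20>1, B: 15>5.
C2: dominated, since C1 does at least as well everywhere (T: 9>8, M: 1>0, B: 5>3).
C3 is not dominated — it holds its own against C1 at M (2>1); C2 at M (2>0); C4 at B (18>15).
C4 is not dominated — it holds its own against C1 at T (10>9); C2 at T (10>8); C3 at T (10>0).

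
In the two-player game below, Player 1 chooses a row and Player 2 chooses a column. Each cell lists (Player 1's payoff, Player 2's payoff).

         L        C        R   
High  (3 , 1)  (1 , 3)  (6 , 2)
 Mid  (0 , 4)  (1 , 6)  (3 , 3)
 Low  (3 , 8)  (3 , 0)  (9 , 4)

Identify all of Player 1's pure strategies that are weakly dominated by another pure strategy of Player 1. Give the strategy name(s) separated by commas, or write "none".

High is weakly dominated by Low (L: 3=3, C: 3>1, R: 9>6).
High weakly dominates Mid — L: 3>0, C: 1=1, R: 6>3.
Nothing dominates Low: High at C (3>1); Mid at L (3>0).

High, Mid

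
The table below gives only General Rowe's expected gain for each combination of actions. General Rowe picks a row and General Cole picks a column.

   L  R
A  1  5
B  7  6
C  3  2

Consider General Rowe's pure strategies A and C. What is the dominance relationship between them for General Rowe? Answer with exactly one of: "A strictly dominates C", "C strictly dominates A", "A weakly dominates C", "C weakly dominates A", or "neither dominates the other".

Compare A to C across each opponent action: L: 1<3, R: 5>2.
A does better at R but worse at L; neither strategy dominates the other.

neither dominates the other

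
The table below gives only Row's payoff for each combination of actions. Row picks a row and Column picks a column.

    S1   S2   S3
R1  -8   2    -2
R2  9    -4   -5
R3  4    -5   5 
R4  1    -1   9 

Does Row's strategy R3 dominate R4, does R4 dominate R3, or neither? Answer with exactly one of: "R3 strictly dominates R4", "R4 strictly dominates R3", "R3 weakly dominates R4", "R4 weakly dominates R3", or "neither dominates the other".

neither dominates the other

R3's payoffs vs R4's, by Column's action — S1: 4>1, S2: -5<-1, S3: 5<9.
R3 does better at S1 but worse at S2, S3; neither strategy dominates the other.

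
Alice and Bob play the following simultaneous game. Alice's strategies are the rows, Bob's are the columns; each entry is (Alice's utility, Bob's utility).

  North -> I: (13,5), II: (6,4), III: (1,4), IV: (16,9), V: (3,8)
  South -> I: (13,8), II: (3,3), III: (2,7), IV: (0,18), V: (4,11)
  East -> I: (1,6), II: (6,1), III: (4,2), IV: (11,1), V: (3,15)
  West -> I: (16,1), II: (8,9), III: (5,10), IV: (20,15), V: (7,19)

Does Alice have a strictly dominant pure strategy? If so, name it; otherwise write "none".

West vs North: I: 16>13, II: 8>6, III: 5>1, IV: 20>16, V: 7>3.
West vs South: I: 16>13, II: 8>3, III: 5>2, IV: 20>0, V: 7>4.
West vs East: I: 16>1, II: 8>6, III: 5>4, IV: 20>11, V: 7>3.
West strictly beats every other strategy against every opponent action, so it is strictly dominant.

West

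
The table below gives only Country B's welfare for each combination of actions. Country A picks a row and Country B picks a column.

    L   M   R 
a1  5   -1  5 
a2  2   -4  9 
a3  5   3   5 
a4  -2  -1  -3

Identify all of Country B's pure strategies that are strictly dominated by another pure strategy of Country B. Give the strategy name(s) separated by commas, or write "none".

none

L is not dominated — it holds its own against M at a1 (5>-1); R at a1 (5=5).
Nothing dominates M: L at a4 (-1>-2); R at a4 (-1>-3).
R is not dominated — it holds its own against L at a1 (5=5); M at a1 (5>-1).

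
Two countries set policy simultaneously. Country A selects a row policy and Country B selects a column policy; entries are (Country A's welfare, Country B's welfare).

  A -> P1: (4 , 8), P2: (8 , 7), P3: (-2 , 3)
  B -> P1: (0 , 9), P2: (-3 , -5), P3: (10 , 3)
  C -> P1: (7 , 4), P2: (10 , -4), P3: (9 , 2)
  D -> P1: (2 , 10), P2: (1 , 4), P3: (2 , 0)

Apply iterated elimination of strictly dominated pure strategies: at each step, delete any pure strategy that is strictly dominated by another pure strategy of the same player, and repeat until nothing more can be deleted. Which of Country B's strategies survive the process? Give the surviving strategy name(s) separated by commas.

For Country A, C strictly dominates A on the remaining columns (P1: 7>4, P2: 10>8, P3: 9>-2); eliminate A.
Row D is eliminated: C beats it against every remaining column (P1: 7>2, P2: 10>1, P3: 9>2).
Column P2 is eliminated: P1 beats it against every remaining row (B: 9>-5, C: 4>-4).
Column P3 is eliminated: P1 beats it against every remaining row (B: 9>3, C: 4>2).
Country A's strategy B is strictly dominated by C (P1: 7>0) and is removed.
Among the remaining strategies, none is strictly dominated by another pure strategy of the same player, so the elimination stops.
Surviving strategies — Country A: {C}; Country B: {P1}.

P1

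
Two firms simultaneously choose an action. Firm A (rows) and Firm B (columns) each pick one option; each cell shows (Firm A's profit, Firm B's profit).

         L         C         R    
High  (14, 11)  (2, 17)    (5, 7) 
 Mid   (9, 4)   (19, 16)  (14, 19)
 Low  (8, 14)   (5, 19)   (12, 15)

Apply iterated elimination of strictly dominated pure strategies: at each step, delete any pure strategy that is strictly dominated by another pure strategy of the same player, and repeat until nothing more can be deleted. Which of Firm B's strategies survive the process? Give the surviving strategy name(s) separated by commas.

For Firm A, Mid strictly dominates Low on the remaining columns (L: 9>8, C: 19>5, R: 14>12); eliminate Low.
Column L is eliminated: C beats it against every remaining row (High: 17>11, Mid: 16>4).
Row High is eliminated: Mid beats it against every remaining column (C: 19>2, R: 14>5).
Firm B's strategy C is strictly dominated by R (Mid: 19>16) and is removed.
Among the remaining strategies, none is strictly dominated by another pure strategy of the same player, so the elimination stops.
Surviving strategies — Firm A: {Mid}; Firm B: {R}.

R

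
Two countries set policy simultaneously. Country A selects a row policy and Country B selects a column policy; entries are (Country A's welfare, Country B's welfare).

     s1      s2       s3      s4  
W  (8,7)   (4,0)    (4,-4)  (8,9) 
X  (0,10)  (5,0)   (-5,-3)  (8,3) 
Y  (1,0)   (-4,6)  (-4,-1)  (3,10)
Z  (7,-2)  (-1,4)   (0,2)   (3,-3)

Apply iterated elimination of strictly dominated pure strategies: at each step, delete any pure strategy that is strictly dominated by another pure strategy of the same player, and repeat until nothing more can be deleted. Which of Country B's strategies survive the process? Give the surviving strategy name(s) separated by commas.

s1, s4

Row Y is eliminated: W beats it against every remaining column (s1: 8>1, s2: 4>-4, s3: 4>-4, s4: 8>3).
Country A's strategy Z is strictly dominated by W (s1: 8>7, s2: 4>-1, s3: 4>0, s4: 8>3) and is removed.
Column s2 is eliminated: s1 beats it against every remaining row (W: 7>0, X: 10>0).
Country B's strategy s3 is strictly dominated by s1 (W: 7>-4, X: 10>-3) and is removed.
Among the remaining strategies, none is strictly dominated by another pure strategy of the same player, so the elimination stops.
Surviving strategies — Country A: {W, X}; Country B: {s1, s4}.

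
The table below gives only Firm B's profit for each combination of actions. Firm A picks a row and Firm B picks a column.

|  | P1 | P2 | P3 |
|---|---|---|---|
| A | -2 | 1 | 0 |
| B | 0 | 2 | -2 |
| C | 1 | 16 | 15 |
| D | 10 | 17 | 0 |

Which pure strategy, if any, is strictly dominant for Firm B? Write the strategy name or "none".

P2

P2 vs P1: A: 1>-2, B: 2>0, C: 16>1, D: 17>10.
P2 vs P3: A: 1>0, B: 2>-2, C: 16>15, D: 17>0.
P2 strictly beats every other strategy against every opponent action, so it is strictly dominant.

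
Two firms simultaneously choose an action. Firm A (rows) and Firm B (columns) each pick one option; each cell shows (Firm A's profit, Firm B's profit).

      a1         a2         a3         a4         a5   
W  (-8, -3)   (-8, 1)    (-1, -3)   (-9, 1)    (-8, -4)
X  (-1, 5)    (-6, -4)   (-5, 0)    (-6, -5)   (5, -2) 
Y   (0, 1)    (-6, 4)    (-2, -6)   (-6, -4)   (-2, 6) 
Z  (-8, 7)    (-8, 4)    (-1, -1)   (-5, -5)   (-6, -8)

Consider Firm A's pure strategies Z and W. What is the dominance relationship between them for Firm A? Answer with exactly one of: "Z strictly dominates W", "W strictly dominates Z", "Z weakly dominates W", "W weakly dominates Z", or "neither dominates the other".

Z's payoffs vs W's, by Firm B's action — a1: -8=-8, a2: -8=-8, a3: -1=-1, a4: -5>-9, a5: -6>-8.
Z is at least as good everywhere and strictly better somewhere (tied only at a1, a2, a3), so Z weakly but not strictly dominates W.

Z weakly dominates W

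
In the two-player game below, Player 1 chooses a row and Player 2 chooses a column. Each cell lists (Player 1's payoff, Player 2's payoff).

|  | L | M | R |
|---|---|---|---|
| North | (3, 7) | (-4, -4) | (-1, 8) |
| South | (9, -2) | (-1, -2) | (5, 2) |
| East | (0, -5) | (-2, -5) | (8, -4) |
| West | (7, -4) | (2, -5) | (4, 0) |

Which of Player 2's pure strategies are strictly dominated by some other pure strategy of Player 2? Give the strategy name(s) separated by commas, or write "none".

R strictly dominates L — North: 8>7, South: 2>-2, East: -4>-5, West: 0>-4.
R strictly dominates M — North: 8>-4, South: 2>-2, East: -4>-5, West: 0>-5.
R is not dominated — it holds its own against L at North (8>7); M at North (8>-4).

L, M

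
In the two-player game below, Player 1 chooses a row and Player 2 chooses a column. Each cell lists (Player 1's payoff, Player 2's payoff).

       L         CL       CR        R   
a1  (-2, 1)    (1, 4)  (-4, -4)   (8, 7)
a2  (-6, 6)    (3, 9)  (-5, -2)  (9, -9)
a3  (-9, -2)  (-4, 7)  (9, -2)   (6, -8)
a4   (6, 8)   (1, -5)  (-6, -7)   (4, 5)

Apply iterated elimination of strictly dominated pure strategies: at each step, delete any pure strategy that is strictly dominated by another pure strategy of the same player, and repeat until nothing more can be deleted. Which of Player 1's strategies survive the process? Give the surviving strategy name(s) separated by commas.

a1, a2, a4

Player 2's strategy CR is strictly dominated by CL (a1: 4>-4, a2: 9>-2, a3: 7>-2, a4: -5>-7) and is removed.
For Player 1, a1 strictly dominates a3 on the remaining columns (L: -2>-9, CL: 1>-4, R: 8>6); eliminate a3.
Among the remaining strategies, none is strictly dominated by another pure strategy of the same player, so the elimination stops.
Surviving strategies — Player 1: {a1, a2, a4}; Player 2: {L, CL, R}.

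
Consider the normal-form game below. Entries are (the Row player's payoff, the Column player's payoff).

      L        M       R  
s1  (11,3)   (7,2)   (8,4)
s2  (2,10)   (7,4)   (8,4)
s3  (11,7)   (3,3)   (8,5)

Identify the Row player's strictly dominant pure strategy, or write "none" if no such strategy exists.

s1 fails to dominate s2 at M (7=7).
s2 fails to dominate s1 at L (2<11).
s3 fails to dominate s1 at L (11=11).
No single strategy dominates all the others.

none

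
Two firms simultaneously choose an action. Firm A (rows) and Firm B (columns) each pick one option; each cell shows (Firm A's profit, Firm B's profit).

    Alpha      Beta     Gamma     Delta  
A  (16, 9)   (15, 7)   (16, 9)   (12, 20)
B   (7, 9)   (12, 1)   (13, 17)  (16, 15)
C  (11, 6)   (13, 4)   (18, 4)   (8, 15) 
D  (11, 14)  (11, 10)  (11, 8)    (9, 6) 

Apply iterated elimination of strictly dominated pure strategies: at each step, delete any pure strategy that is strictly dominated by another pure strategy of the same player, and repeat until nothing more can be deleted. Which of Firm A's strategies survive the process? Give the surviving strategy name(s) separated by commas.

Row D is eliminated: A beats it against every remaining column (Alpha: 16>11, Beta: 15>11, Gamma: 16>11, Delta: 12>9).
Firm B's strategy Alpha is strictly dominated by Delta (A: 20>9, B: 15>9, C: 15>6) and is removed.
Column Beta is eliminated: Delta beats it against every remaining row (A: 20>7, B: 15>1, C: 15>4).
Among the remaining strategies, none is strictly dominated by another pure strategy of the same player, so the elimination stops.
Surviving strategies — Firm A: {A, B, C}; Firm B: {Gamma, Delta}.

A, B, C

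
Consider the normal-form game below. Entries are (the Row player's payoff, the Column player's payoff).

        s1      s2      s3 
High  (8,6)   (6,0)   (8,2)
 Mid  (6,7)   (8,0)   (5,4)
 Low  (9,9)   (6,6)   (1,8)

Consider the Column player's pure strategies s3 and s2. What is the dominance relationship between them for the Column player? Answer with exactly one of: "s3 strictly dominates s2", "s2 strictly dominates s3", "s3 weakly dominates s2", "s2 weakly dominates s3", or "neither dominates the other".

s3's payoffs vs s2's, by the Row player's action — High: 2>0, Mid: 4>0, Low: 8>6.
Every comparison favours s3, so s3 strictly dominates s2.

s3 strictly dominates s2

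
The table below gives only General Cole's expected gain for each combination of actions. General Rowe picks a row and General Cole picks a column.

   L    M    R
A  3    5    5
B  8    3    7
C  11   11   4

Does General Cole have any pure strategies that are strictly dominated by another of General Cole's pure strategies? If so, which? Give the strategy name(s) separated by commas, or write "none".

none

Nothing dominates L: M at B (8>3); R at B (8>7).
M is not dominated — it holds its own against L at A (5>3); R at A (5=5).
R is not dominated — it holds its own against L at A (5>3); M at A (5=5).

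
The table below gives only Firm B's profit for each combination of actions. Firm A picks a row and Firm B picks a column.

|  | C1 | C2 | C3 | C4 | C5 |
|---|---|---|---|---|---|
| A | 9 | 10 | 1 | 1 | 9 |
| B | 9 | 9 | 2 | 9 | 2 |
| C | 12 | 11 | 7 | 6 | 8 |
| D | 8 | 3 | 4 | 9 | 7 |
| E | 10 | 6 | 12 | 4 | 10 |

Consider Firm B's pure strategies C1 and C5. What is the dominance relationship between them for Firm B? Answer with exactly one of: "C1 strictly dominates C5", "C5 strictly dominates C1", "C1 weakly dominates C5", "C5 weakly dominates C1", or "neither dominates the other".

C1 weakly dominates C5

C1's payoffs vs C5's, by Firm A's action — A: 9=9, B: 9>2, C: 12>8, D: 8>7, E: 10=10.
C1 is at least as good everywhere and strictly better somewhere (tied only at A, E), so C1 weakly but not strictly dominates C5.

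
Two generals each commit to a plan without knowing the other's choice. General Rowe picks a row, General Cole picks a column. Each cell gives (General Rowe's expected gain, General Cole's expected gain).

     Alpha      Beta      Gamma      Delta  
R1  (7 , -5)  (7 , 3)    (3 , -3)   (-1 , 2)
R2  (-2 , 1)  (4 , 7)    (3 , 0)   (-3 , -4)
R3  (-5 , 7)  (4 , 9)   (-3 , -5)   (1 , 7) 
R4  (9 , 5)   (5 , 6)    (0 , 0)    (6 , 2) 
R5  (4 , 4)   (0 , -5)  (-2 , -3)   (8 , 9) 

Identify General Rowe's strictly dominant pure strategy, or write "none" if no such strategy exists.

none

R1 fails to dominate R2 at Gamma (3=3).
R2 fails to dominate R1 at Alpha (-2<7).
R3 fails to dominate R1 at Alpha (-5<7).
R4 fails to dominate R1 at Beta (5<7).
R5 fails to dominate R1 at Alpha (4<7).
No single strategy dominates all the others.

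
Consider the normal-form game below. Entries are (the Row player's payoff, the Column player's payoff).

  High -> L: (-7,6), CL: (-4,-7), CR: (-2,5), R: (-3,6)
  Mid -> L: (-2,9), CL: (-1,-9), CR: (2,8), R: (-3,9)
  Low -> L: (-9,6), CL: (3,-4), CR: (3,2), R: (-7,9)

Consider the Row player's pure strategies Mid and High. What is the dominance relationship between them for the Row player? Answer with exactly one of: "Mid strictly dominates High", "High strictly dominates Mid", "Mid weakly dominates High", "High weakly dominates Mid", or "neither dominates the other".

Mid weakly dominates High

Compare Mid to High across each opponent action: L: -2>-7, CL: -1>-4, CR: 2>-2, R: -3=-3.
Mid is at least as good everywhere and strictly better somewhere (tied only at R), so Mid weakly but not strictly dominates High.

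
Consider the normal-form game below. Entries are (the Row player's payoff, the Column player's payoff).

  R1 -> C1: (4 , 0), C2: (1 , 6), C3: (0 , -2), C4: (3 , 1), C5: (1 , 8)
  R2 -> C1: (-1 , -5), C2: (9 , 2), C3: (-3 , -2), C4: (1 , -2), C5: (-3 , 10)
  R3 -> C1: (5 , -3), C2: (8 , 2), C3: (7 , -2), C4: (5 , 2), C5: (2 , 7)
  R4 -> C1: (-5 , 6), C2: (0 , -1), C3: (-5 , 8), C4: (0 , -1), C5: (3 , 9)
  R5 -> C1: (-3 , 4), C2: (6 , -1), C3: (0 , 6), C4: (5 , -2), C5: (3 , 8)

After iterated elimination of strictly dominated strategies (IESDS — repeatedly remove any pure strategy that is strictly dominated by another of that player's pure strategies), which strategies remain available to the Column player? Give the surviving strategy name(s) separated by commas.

Row R1 is eliminated: R3 beats it against every remaining column (C1: 5>4, C2: 8>1, C3: 7>0, C4: 5>3, C5: 2>1).
Column C1 is eliminated: C3 beats it against every remaining row (R2: -2>-5, R3: -2>-3, R4: 8>6, R5: 6>4).
For the Column player, C5 strictly dominates C2 on the remaining rows (R2: 10>2, R3: 7>2, R4: 9>-1, R5: 8>-1); eliminate C2.
Row R2 is eliminated: R3 beats it against every remaining column (C3: 7>-3, C4: 5>1, C5: 2>-3).
Column C3 is eliminated: C5 beats it against every remaining row (R3: 7>-2, R4: 9>8, R5: 8>6).
For the Column player, C5 strictly dominates C4 on the remaining rows (R3: 7>2, R4: 9>-1, R5: 8>-2); eliminate C4.
For the Row player, R4 strictly dominates R3 on the remaining columns (C5: 3>2); eliminate R3.
Among the remaining strategies, none is strictly dominated by another pure strategy of the same player, so the elimination stops.
Surviving strategies — the Row player: {R4, R5}; the Column player: {C5}.

C5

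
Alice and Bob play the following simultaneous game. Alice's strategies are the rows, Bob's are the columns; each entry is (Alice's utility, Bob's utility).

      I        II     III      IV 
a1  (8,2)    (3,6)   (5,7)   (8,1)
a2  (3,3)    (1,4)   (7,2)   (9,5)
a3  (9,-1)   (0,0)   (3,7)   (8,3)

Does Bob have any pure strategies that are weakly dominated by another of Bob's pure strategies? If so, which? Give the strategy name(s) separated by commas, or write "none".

I is weakly dominated by II (a1: 6>2, a2: 4>3, a3: 0>-1).
II: no other strategy beats it everywhere (I at a1 (6>2); III at a2 (4>2); IV at a1 (6>1)).
III is not dominated — it holds its own against I at a1 (7>2); II at a1 (7>6); IV at a1 (7>1).
IV: no other strategy beats it everywhere (I at a2 (5>3); II at a2 (5>4); III at a2 (5>2)).

I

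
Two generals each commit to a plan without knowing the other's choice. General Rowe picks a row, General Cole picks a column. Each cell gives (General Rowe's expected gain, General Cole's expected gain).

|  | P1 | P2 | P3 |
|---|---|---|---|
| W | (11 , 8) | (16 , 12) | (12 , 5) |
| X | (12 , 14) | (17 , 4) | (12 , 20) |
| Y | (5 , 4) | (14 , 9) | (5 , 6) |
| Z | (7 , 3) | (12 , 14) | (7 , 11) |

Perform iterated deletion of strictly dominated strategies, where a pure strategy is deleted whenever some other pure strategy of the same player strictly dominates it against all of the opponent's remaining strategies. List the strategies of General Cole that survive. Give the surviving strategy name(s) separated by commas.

P1, P2, P3

For General Rowe, W strictly dominates Y on the remaining columns (P1: 11>5, P2: 16>14, P3: 12>5); eliminate Y.
Row Z is eliminated: W beats it against every remaining column (P1: 11>7, P2: 16>12, P3: 12>7).
Among the remaining strategies, none is strictly dominated by another pure strategy of the same player, so the elimination stops.
Surviving strategies — General Rowe: {W, X}; General Cole: {P1, P2, P3}.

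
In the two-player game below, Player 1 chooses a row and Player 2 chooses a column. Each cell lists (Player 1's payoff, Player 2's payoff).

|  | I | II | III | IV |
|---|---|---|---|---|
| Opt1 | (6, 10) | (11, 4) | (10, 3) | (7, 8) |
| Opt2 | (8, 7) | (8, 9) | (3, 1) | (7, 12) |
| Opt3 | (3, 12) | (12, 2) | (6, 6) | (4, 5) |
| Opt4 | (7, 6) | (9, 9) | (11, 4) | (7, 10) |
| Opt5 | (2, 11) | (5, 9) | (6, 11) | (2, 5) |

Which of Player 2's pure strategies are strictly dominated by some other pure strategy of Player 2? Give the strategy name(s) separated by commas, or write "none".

none

I is not dominated — it holds its own against II at Opt1 (10>4); III at Opt1 (10>3); IV at Opt1 (10>8).
II is not dominated — it holds its own against I at Opt2 (9>7); III at Opt1 (4>3); IV at Opt5 (9>5).
III: no other strategy beats it everywhere (I at Opt5 (11=11); II at Opt3 (6>2); IV at Opt3 (6>5)).
Nothing dominates IV: I at Opt2 (12>7); II at Opt1 (8>4); III at Opt1 (8>3).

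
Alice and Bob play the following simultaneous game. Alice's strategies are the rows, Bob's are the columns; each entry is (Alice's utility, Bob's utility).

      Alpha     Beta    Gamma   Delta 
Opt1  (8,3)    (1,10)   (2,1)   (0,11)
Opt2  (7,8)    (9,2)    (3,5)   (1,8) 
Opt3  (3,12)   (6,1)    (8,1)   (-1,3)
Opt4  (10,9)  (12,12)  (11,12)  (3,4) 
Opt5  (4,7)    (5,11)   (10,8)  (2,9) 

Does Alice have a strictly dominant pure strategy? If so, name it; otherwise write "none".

Opt4

Opt4 vs Opt1: Alpha: 10>8, Beta: 12>1, Gamma: 11>2, Delta: 3>0.
Opt4 vs Opt2: Alpha: 10>7, Beta: 12>9, Gamma: 11>3, Delta: 3>1.
Opt4 vs Opt3: Alpha: 10>3, Beta: 12>6, Gamma: 11>8, Delta: 3>-1.
Opt4 vs Opt5: Alpha: 10>4, Beta: 12>5, Gamma: 11>10, Delta: 3>2.
Opt4 strictly beats every other strategy against every opponent action, so it is strictly dominant.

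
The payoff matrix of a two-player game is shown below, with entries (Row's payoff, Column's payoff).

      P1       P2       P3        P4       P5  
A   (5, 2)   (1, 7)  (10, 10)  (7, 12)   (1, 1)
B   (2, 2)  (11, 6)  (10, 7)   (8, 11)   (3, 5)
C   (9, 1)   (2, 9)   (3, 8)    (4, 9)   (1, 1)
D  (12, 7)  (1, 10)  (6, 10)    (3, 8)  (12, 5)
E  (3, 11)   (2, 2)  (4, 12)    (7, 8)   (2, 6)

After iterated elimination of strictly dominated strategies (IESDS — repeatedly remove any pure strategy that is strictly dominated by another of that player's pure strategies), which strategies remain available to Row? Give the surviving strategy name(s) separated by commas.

B

Column P1 is eliminated: P3 beats it against every remaining row (A: 10>2, B: 7>2, C: 8>1, D: 10>7, E: 12>11).
Row C is eliminated: B beats it against every remaining column (P2: 11>2, P3: 10>3, P4: 8>4, P5: 3>1).
Row E is eliminated: B beats it against every remaining column (P2: 11>2, P3: 10>4, P4: 8>7, P5: 3>2).
Column P5 is eliminated: P2 beats it against every remaining row (A: 7>1, B: 6>5, D: 10>5).
Row D is eliminated: B beats it against every remaining column (P2: 11>1, P3: 10>6, P4: 8>3).
For Column, P3 strictly dominates P2 on the remaining rows (A: 10>7, B: 7>6); eliminate P2.
For Column, P4 strictly dominates P3 on the remaining rows (A: 12>10, B: 11>7); eliminate P3.
For Row, B strictly dominates A on the remaining columns (P4: 8>7); eliminate A.
Among the remaining strategies, none is strictly dominated by another pure strategy of the same player, so the elimination stops.
Surviving strategies — Row: {B}; Column: {P4}.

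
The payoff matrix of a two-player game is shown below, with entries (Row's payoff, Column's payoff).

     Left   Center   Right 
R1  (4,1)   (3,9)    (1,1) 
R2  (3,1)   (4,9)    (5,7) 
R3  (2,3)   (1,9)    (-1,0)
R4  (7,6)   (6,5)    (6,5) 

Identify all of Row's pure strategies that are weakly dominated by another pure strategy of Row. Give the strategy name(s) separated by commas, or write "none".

R1, R2, R3

R4 weakly dominates R1 — Left: 7>4, Center: 6>3, Right: 6>1.
R4 weakly dominates R2 — Left: 7>3, Center: 6>4, Right: 6>5.
R1 weakly dominates R3 — Left: 4>2, Center: 3>1, Right: 1>-1.
R4 is not dominated — it holds its own against R1 at Left (7>4); R2 at Left (7>3); R3 at Left (7>2).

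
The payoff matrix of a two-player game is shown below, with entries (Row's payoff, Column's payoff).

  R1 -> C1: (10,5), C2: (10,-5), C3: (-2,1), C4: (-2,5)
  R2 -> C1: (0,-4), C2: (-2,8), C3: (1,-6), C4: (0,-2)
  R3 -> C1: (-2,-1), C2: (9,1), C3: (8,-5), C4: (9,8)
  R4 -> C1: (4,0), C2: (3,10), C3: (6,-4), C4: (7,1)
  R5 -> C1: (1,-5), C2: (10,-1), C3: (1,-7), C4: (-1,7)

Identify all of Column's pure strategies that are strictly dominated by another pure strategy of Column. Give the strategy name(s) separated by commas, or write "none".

C3

C1: no other strategy beats it everywhere (C2 at R1 (5>-5); C3 at R1 (5>1); C4 at R1 (5=5)).
Nothing dominates C2: C1 at R2 (8>-4); C3 at R2 (8>-6); C4 at R2 (8>-2).
C1 strictly dominates C3 — R1: 5>1, R2: -4>-6, R3: -1>-5, R4: 0>-4, R5: -5>-7.
C4: no other strategy beats it everywhere (C1 at R1 (5=5); C2 at R1 (5>-5); C3 at R1 (5>1)).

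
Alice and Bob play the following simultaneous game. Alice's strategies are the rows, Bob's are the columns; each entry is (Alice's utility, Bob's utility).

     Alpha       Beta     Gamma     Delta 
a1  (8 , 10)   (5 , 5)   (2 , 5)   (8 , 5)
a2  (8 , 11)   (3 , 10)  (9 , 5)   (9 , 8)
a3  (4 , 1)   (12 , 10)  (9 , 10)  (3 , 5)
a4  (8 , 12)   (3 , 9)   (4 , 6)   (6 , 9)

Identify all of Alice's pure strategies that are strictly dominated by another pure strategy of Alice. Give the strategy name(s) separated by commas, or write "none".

Nothing dominates a1: a2 at Alpha (8=8); a3 at Alpha (8>4); a4 at Alpha (8=8).
a2 is not dominated — it holds its own against a1 at Alpha (8=8); a3 at Alpha (8>4); a4 at Alpha (8=8).
Nothing dominates a3: a1 at Beta (12>5); a2 at Beta (12>3); a4 at Beta (12>3).
a4 is not dominated — it holds its own against a1 at Alpha (8=8); a2 at Alpha (8=8); a3 at Alpha (8>4).

none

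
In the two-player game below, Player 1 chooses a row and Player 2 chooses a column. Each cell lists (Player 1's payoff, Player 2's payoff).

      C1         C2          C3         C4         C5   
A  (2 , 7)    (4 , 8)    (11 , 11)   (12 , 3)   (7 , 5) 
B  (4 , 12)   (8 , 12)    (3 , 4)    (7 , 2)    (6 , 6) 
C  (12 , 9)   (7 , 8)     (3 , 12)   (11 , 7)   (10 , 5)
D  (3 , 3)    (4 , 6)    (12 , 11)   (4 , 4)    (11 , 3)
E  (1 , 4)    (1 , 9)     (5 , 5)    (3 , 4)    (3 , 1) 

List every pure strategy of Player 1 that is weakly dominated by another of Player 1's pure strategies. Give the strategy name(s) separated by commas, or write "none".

E

A is not dominated — it holds its own against B at C3 (11>3); C at C3 (11>3); D at C4 (12>4); E at C1 (2>1).
Nothing dominates B: A at C1 (4>2); C at C2 (8>7); D at C1 (4>3); E at C1 (4>1).
Nothing dominates C: A at C1 (12>2); B at C1 (12>4); D at C1 (12>3); E at C1 (12>1).
Nothing dominates D: A at C1 (3>2); B at C3 (12>3); C at C3 (12>3); E at C1 (3>1).
A weakly dominates E — C1: 2>1, C2: 4>1, C3: 11>5, C4: 12>3, C5: 7>3.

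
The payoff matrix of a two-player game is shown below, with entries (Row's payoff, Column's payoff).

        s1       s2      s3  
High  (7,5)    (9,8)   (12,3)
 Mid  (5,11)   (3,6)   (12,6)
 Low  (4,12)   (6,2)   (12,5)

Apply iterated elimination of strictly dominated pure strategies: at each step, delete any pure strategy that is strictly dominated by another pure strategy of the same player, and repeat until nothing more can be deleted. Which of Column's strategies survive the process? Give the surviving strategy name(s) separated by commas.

Column s3 is eliminated: s1 beats it against every remaining row (High: 5>3, Mid: 11>6, Low: 12>5).
Row Mid is eliminated: High beats it against every remaining column (s1: 7>5, s2: 9>3).
For Row, High strictly dominates Low on the remaining columns (s1: 7>4, s2: 9>6); eliminate Low.
For Column, s2 strictly dominates s1 on the remaining rows (High: 8>5); eliminate s1.
Among the remaining strategies, none is strictly dominated by another pure strategy of the same player, so the elimination stops.
Surviving strategies — Row: {High}; Column: {s2}.

s2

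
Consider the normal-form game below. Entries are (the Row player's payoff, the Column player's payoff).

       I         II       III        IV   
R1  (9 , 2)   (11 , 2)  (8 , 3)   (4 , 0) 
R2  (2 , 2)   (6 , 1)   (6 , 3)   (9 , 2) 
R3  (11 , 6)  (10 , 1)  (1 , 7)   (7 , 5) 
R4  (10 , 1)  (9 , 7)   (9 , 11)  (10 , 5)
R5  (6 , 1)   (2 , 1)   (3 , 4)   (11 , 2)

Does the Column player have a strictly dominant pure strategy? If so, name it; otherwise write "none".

III vs I: R1: 3>2, R2: 3>2, R3: 7>6, R4: 11>1, R5: 4>1.
III vs II: R1: 3>2, R2: 3>1, R3: 7>1, R4: 11>7, R5: 4>1.
III vs IV: R1: 3>0, R2: 3>2, R3: 7>5, R4: 11>5, R5: 4>2.
III strictly beats every other strategy against every opponent action, so it is strictly dominant.

III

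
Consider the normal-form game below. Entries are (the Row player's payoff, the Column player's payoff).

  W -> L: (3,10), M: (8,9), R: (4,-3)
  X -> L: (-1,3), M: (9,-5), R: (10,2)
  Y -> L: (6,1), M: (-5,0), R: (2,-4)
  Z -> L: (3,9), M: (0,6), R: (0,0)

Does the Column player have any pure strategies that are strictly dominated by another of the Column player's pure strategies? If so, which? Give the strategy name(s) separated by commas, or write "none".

Nothing dominates L: M at W (10>9); R at W (10>-3).
L strictly dominates M — W: 10>9, X: 3>-5, Y: 1>0, Z: 9>6.
L strictly dominates R — W: 10>-3, X: 3>2, Y: 1>-4, Z: 9>0.

M, R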